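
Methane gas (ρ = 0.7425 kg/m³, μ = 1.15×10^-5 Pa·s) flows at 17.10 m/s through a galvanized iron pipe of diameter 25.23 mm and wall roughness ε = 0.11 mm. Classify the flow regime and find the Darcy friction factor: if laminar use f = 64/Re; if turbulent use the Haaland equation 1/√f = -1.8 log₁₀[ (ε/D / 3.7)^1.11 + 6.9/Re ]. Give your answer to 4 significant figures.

f ≈ 0.03228

Re = ρVD/μ = 0.7425·17.1·0.02523/1.15e-05 = 2.786e+04.
Re > 4000 → turbulent. ε/D = 0.00011/0.02523 = 0.00436; Haaland: 1/√f = -1.8 log₁₀[0.000561 + 0.000248] = 5.566, so f = 0.03228.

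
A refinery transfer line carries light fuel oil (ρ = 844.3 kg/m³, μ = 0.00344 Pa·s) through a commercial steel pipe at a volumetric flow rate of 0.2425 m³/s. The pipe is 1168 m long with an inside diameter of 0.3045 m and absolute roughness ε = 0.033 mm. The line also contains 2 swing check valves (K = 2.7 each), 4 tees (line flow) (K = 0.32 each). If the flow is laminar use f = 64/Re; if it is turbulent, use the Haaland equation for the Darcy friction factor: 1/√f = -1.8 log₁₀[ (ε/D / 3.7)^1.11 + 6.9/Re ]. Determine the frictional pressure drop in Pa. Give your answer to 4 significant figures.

ΔP ≈ 313500 Pa

Cross-sectional area A = πD²/4 = π(0.3045)²/4 = 0.07282 m²; mean velocity V = Q/A = 0.2425/0.07282 = 3.33 m/s.
Reynolds number Re = ρVD/μ = 844.3 · 3.33 · 0.3045 / 0.00344 = 2.489e+05.
Re > 4000 → turbulent. Relative roughness ε/D = 3.3e-05/0.3045 = 0.000108. Haaland: 1/√f = -1.8 log₁₀[(0.000108/3.7)^1.11 + 6.9/2.489e+05] = -1.8 log₁₀[9.29e-06 + 2.77e-05] = 7.977, so f = 0.01572.
Total minor-loss coefficient ΣK = 2·2.7 + 4·0.32 = 6.68.
ΔP = [f·L/D + ΣK]·(ρV²/2) = [0.01572·1168/0.3045 + 6.68]·(844.3·3.33²/2) = [60.28 + 6.68]·4681 = 3.135e+05 Pa.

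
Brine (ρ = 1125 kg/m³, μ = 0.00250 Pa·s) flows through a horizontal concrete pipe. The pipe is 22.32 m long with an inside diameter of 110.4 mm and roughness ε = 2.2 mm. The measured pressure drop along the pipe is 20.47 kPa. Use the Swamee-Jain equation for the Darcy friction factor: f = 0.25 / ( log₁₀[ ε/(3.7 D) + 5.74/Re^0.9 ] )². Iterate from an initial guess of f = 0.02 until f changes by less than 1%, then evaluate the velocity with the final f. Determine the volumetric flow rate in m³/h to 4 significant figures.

Q ≈ 65.90 m³/h

Rearranging Darcy-Weisbach: V = √(2·ΔP·D/(f·L·ρ)). With ε/D = 0.0022/0.1104 = 0.0199, iterate starting from f = 0.02:
  f = 0.02 → V = √(2·2.047e+04·0.1104/(0.02·22.32·1125)) = 3 m/s; Re = ρVD/μ = 1.49e+05; f → 0.04901
  f = 0.04901 → V = 1.917 m/s; Re = 9.521e+04; f → 0.04922
Converged (Δf/f < 1%). With the final f = 0.04922: V = √(2·2.047e+04·0.1104/(0.04922·22.32·1125)) = 1.912 m/s.
Q = V·A = 1.912·(π/4·0.1104²) = 0.01831 m³/s = 65.90 m³/h.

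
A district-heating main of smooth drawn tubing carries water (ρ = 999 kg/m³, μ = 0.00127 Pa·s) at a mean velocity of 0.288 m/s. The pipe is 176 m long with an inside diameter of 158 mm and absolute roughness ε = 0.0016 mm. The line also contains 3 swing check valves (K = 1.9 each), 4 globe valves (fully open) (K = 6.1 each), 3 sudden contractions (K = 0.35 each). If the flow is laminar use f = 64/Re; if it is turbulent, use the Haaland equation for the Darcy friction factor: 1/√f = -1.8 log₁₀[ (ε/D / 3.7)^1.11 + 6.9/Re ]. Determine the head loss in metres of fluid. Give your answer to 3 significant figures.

h_f ≈ 0.237 m

Reynolds number Re = ρVD/μ = 999 · 0.288 · 0.158 / 0.00127 = 3.579e+04.
Re > 4000 → turbulent. Relative roughness ε/D = 1.6e-06/0.158 = 1.01e-05. Haaland: 1/√f = -1.8 log₁₀[(1.01e-05/3.7)^1.11 + 6.9/3.579e+04] = -1.8 log₁₀[6.69e-07 + 0.000193] = 6.684, so f = 0.02238.
Total minor-loss coefficient ΣK = 3·1.9 + 4·6.1 + 3·0.35 = 31.1.
ΔP = [f·L/D + ΣK]·(ρV²/2) = [0.02238·176/0.158 + 31.1]·(999·0.288²/2) = [24.93 + 31.1]·41.43 = 2323 Pa.
Head loss h_f = ΔP/(ρg) = 2323/(999·9.81) = 0.237 m.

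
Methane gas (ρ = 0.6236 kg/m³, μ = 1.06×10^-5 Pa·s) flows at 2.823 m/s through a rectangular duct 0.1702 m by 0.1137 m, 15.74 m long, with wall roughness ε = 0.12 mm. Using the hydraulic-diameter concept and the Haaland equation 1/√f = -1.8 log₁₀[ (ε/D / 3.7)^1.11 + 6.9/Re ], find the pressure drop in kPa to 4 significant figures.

Hydraulic diameter D_h = 4A/P = 4·(0.1702·0.1137)/(2·(0.1702+0.1137)) = 0.07741/0.5678 = 0.1363 m.
Re = ρVD_h/μ = 0.6236·2.823·0.1363/1.06e-05 = 2.264e+04.
ε/D_h = 0.00012/0.1363 = 0.00088; Haaland gives 1/√f = -1.8 log₁₀[9.5e-05+0.000305] = 6.117, so f = 0.02673.
ΔP = f(L/D_h)(ρV²/2) = 0.02673·15.74/0.1363·2.485 = 7.668 Pa.
ΔP = 0.007668 kPa.

ΔP ≈ 0.007668 kPa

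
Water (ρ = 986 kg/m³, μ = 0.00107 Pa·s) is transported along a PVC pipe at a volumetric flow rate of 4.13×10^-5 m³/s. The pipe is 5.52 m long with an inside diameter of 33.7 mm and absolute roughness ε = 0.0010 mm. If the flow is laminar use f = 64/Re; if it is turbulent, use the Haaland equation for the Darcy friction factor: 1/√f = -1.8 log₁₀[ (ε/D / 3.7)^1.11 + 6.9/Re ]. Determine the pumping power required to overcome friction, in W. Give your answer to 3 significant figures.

Cross-sectional area A = πD²/4 = π(0.0337)²/4 = 0.000892 m²; mean velocity V = Q/A = 4.13e-05/0.000892 = 0.0463 m/s.
Reynolds number Re = ρVD/μ = 986 · 0.0463 · 0.0337 / 0.00107 = 1438.
Re < 2300 → laminar flow, so f = 64/Re = 64/1438 = 0.04451 (the turbulent correlation is not needed).
Darcy-Weisbach: ΔP = f(L/D)(ρV²/2) = 0.04451·(5.52/0.0337)·(986·0.0463²/2) = 0.04451·163.8·1.057 = 7.706 Pa.
Pumping power P = QΔP = 4.13e-05·7.706 = 3.182×10^-4 W = 3.18×10^-4 W.

P ≈ 3.18×10^-4 W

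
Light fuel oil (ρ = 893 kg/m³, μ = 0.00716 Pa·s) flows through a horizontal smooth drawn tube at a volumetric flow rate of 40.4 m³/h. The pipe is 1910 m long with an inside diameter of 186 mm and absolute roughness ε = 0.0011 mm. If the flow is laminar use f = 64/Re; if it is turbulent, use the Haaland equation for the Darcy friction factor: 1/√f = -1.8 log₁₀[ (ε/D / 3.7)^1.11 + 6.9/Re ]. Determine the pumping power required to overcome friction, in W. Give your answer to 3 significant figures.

P ≈ 274 W

Q = 40.4 m³/h = 40.4/3600 = 0.01122 m³/s.
Cross-sectional area A = πD²/4 = π(0.186)²/4 = 0.02717 m²; mean velocity V = Q/A = 0.01122/0.02717 = 0.413 m/s.
Reynolds number Re = ρVD/μ = 893 · 0.413 · 0.186 / 0.00716 = 9581.
Re > 4000 → turbulent. Relative roughness ε/D = 1.1e-06/0.186 = 5.91e-06. Haaland: 1/√f = -1.8 log₁₀[(5.91e-06/3.7)^1.11 + 6.9/9581] = -1.8 log₁₀[3.68e-07 + 0.00072] = 5.656, so f = 0.03126.
Darcy-Weisbach: ΔP = f(L/D)(ρV²/2) = 0.03126·(1910/0.186)·(893·0.413²/2) = 0.03126·1.027e+04·76.16 = 2.445e+04 Pa.
Pumping power P = QΔP = 0.01122·2.445e+04 = 274.3 W = 274 W.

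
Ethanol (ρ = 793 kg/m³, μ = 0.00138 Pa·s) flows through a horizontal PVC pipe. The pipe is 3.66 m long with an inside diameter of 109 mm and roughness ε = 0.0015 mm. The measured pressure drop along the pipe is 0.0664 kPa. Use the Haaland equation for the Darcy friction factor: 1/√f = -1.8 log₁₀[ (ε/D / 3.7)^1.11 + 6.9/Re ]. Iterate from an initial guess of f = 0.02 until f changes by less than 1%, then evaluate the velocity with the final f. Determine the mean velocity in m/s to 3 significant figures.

V ≈ 0.460 m/s

Rearranging Darcy-Weisbach: V = √(2·ΔP·D/(f·L·ρ)). With ε/D = 1.5e-06/0.109 = 1.38e-05, iterate starting from f = 0.02:
  f = 0.02 → V = √(2·66.4·0.109/(0.02·3.66·793)) = 0.4994 m/s; Re = ρVD/μ = 3.128e+04; f → 0.02311
  f = 0.02311 → V = 0.4646 m/s; Re = 2.91e+04; f → 0.02351
  f = 0.02351 → V = 0.4606 m/s; Re = 2.885e+04; f → 0.02356
Converged (Δf/f < 1%). With the final f = 0.02356: V = √(2·66.4·0.109/(0.02356·3.66·793)) = 0.4601 m/s.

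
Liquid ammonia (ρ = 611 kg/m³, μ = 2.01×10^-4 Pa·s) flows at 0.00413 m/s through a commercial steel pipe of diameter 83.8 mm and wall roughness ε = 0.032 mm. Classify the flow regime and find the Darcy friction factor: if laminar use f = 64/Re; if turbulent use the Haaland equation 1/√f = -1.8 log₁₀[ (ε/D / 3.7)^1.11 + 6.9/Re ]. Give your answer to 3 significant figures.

Re = ρVD/μ = 611·0.00413·0.0838/0.000201 = 1052.
Re < 2300 → laminar, so f = 64/Re = 0.06083 (roughness is irrelevant in laminar flow).

f ≈ 0.0608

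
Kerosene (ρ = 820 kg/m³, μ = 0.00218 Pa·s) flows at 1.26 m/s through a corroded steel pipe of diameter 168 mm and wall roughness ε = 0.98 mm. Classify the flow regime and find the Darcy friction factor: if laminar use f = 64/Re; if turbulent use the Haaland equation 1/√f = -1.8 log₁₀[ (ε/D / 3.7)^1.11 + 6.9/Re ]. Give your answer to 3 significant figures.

f ≈ 0.0329

Re = ρVD/μ = 820·1.26·0.168/0.00218 = 7.962e+04.
Re > 4000 → turbulent. ε/D = 0.00098/0.168 = 0.00583; Haaland: 1/√f = -1.8 log₁₀[0.000775 + 8.67e-05] = 5.516, so f = 0.03286.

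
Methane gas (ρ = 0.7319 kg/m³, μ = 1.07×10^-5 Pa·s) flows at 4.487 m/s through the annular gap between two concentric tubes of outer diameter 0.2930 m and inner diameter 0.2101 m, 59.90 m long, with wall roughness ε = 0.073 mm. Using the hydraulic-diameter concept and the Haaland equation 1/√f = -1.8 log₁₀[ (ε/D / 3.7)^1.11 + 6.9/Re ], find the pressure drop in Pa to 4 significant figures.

ΔP ≈ 139.2 Pa

Hydraulic diameter D_h = 4A/P = D_o - D_i = 0.293 - 0.2101 = 0.0829 m.
Re = ρVD_h/μ = 0.7319·4.487·0.0829/1.07e-05 = 2.544e+04.
ε/D_h = 7.3e-05/0.0829 = 0.000881; Haaland gives 1/√f = -1.8 log₁₀[9.51e-05+0.000271] = 6.185, so f = 0.02614.
ΔP = f(L/D_h)(ρV²/2) = 0.02614·59.9/0.0829·7.368 = 139.2 Pa.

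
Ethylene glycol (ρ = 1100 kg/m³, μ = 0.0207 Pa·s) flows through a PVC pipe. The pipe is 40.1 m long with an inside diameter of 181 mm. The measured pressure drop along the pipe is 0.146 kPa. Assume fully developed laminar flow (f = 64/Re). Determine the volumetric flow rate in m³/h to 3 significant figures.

For laminar flow, f = 64/Re with Re = ρVD/μ, so Darcy-Weisbach reduces to ΔP = 32μLV/D². Solving for V: V = ΔP·D²/(32μL) = 146·(0.181)²/(32·0.0207·40.1) = 0.1801 m/s.
Check: Re = ρVD/μ = 1100·0.1801·0.181/0.0207 = 1732 < 2300, so the laminar assumption holds.
Q = V·A = 0.1801·(π/4·0.181²) = 0.004633 m³/s = 16.7 m³/h.

Q ≈ 16.7 m³/h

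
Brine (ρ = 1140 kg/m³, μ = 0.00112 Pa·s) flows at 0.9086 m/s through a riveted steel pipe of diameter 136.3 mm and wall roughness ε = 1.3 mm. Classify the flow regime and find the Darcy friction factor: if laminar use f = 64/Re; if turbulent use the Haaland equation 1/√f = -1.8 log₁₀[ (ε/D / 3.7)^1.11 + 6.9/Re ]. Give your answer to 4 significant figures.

f ≈ 0.03784

Re = ρVD/μ = 1140·0.9086·0.1363/0.00112 = 1.261e+05.
Re > 4000 → turbulent. ε/D = 0.0013/0.1363 = 0.00954; Haaland: 1/√f = -1.8 log₁₀[0.00134 + 5.47e-05] = 5.141, so f = 0.03784.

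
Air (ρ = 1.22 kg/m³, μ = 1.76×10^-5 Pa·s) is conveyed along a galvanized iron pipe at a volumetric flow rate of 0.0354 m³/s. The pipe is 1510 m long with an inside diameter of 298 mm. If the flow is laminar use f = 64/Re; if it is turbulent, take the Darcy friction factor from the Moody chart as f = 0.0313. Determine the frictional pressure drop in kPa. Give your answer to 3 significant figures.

Cross-sectional area A = πD²/4 = π(0.298)²/4 = 0.06975 m²; mean velocity V = Q/A = 0.0354/0.06975 = 0.5076 m/s.
Reynolds number Re = ρVD/μ = 1.22 · 0.5076 · 0.298 / 1.76e-05 = 1.048e+04.
Re > 4000 → turbulent; use the Moody-chart value f = 0.0313.
Darcy-Weisbach: ΔP = f(L/D)(ρV²/2) = 0.0313·(1510/0.298)·(1.22·0.5076²/2) = 0.0313·5067·0.1571 = 24.92 Pa.
ΔP = 24.92 Pa = 0.0249 kPa.

ΔP ≈ 0.0249 kPa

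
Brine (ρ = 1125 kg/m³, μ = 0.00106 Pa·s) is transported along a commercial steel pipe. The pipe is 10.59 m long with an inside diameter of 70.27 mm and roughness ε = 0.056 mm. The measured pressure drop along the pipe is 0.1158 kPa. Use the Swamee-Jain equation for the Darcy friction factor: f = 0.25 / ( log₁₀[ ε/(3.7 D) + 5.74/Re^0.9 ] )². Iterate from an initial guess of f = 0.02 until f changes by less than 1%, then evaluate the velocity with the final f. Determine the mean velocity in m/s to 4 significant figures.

V ≈ 0.2173 m/s

Rearranging Darcy-Weisbach: V = √(2·ΔP·D/(f·L·ρ)). With ε/D = 5.6e-05/0.07027 = 0.000797, iterate starting from f = 0.02:
  f = 0.02 → V = √(2·115.8·0.07027/(0.02·10.59·1125)) = 0.2613 m/s; Re = ρVD/μ = 1.949e+04; f → 0.02783
  f = 0.02783 → V = 0.2216 m/s; Re = 1.652e+04; f → 0.02881
  f = 0.02881 → V = 0.2178 m/s; Re = 1.624e+04; f → 0.02892
Converged (Δf/f < 1%). With the final f = 0.02892: V = √(2·115.8·0.07027/(0.02892·10.59·1125)) = 0.2173 m/s.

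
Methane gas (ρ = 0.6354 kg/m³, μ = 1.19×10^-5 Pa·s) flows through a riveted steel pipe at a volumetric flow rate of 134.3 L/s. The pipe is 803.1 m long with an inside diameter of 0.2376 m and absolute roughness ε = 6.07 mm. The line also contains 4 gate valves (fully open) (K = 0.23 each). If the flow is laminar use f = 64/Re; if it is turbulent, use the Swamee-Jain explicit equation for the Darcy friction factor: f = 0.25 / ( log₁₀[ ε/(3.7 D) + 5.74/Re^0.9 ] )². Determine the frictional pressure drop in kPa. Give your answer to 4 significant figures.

Q = 134.3 L/s = 134.3/1000 = 0.1343 m³/s.
Cross-sectional area A = πD²/4 = π(0.2376)²/4 = 0.04434 m²; mean velocity V = Q/A = 0.1343/0.04434 = 3.029 m/s.
Reynolds number Re = ρVD/μ = 0.6354 · 3.029 · 0.2376 / 1.19e-05 = 3.843e+04.
Re > 4000 → turbulent. Relative roughness ε/D = 0.00607/0.2376 = 0.0255. Swamee-Jain: f = 0.25/(log₁₀[0.0255/3.7 + 5.74/3.843e+04^0.9])² = 0.25/(log₁₀[0.0069 + 0.000429])² = 0.25/(-2.135)² = 0.05486.
Total minor-loss coefficient ΣK = 4·0.23 = 0.92.
ΔP = [f·L/D + ΣK]·(ρV²/2) = [0.05486·803.1/0.2376 + 0.92]·(0.6354·3.029²/2) = [185.4 + 0.92]·2.915 = 543.2 Pa.
ΔP = 543.2 Pa = 0.5432 kPa.

ΔP ≈ 0.5432 kPa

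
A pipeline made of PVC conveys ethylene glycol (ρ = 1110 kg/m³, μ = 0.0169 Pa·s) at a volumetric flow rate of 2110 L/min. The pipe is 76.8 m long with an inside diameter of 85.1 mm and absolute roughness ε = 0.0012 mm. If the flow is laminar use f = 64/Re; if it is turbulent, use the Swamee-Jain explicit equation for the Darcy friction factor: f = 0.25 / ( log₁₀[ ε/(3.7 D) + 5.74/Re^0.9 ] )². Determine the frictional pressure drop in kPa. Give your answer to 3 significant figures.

ΔP ≈ 434 kPa

Q = 2110 L/min = 2110/60000 = 0.03517 m³/s.
Cross-sectional area A = πD²/4 = π(0.0851)²/4 = 0.005688 m²; mean velocity V = Q/A = 0.03517/0.005688 = 6.183 m/s.
Reynolds number Re = ρVD/μ = 1110 · 6.183 · 0.0851 / 0.0169 = 3.456e+04.
Re > 4000 → turbulent. Relative roughness ε/D = 1.2e-06/0.0851 = 1.41e-05. Swamee-Jain: f = 0.25/(log₁₀[1.41e-05/3.7 + 5.74/3.456e+04^0.9])² = 0.25/(log₁₀[3.81e-06 + 0.000472])² = 0.25/(-3.322)² = 0.02265.
Darcy-Weisbach: ΔP = f(L/D)(ρV²/2) = 0.02265·(76.8/0.0851)·(1110·6.183²/2) = 0.02265·902.5·2.122e+04 = 4.337e+05 Pa.
ΔP = 4.337e+05 Pa = 434 kPa.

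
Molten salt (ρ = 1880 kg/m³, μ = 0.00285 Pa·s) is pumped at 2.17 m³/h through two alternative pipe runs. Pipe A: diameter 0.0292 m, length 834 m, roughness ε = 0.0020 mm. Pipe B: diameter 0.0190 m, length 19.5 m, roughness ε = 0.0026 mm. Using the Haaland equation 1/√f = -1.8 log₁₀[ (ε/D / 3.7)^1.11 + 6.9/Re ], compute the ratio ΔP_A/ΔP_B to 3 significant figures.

Pipe A: V = Q/A = 0.0006028/0.0006697 = 0.9001 m/s; Re = 1.734e+04; ε/D = 6.85e-05; Haaland → f = 0.02679; ΔP_A = f(L/D)(ρV²/2) = 5.828e+05 Pa.
Pipe B: V = Q/A = 0.0006028/0.0002835 = 2.126 m/s; Re = 2.665e+04; ε/D = 0.000137; Haaland → f = 0.02426; ΔP_B = f(L/D)(ρV²/2) = 1.058e+05 Pa.
ΔP_A/ΔP_B = 5.828e+05/1.058e+05 = 5.51.

ΔP_A/ΔP_B ≈ 5.51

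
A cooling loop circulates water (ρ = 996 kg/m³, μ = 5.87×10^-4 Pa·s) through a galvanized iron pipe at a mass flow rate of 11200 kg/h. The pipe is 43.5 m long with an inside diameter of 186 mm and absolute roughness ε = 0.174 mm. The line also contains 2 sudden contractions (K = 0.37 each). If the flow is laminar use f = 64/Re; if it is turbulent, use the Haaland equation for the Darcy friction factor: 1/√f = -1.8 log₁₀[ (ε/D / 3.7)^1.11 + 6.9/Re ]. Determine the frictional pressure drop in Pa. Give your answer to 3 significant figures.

ṁ = 11200 kg/h = 11200/3600 = 3.111 kg/s.
A = πD²/4 = π(0.186)²/4 = 0.02717 m²; mean velocity V = ṁ/(ρA) = 3.111/(996 · 0.02717) = 0.115 m/s.
Reynolds number Re = ρVD/μ = 996 · 0.115 · 0.186 / 0.000587 = 3.628e+04.
Re > 4000 → turbulent. Relative roughness ε/D = 0.000174/0.186 = 0.000935. Haaland: 1/√f = -1.8 log₁₀[(0.000935/3.7)^1.11 + 6.9/3.628e+04] = -1.8 log₁₀[0.000102 + 0.00019] = 6.363, so f = 0.0247.
Total minor-loss coefficient ΣK = 2·0.37 = 0.74.
ΔP = [f·L/D + ΣK]·(ρV²/2) = [0.0247·43.5/0.186 + 0.74]·(996·0.115²/2) = [5.777 + 0.74]·6.581 = 42.89 Pa.

ΔP ≈ 42.9 Pa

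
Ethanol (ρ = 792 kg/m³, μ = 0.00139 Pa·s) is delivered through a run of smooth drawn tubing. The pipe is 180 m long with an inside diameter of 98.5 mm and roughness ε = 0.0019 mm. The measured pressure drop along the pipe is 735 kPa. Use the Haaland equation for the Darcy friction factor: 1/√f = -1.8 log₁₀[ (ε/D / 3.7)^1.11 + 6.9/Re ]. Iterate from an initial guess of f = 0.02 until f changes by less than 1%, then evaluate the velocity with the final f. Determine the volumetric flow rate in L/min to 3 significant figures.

Q ≈ 3990 L/min

Rearranging Darcy-Weisbach: V = √(2·ΔP·D/(f·L·ρ)). With ε/D = 1.9e-06/0.0985 = 1.93e-05, iterate starting from f = 0.02:
  f = 0.02 → V = √(2·7.35e+05·0.0985/(0.02·180·792)) = 7.126 m/s; Re = ρVD/μ = 4e+05; f → 0.0138
  f = 0.0138 → V = 8.581 m/s; Re = 4.816e+05; f → 0.01337
  f = 0.01337 → V = 8.715 m/s; Re = 4.891e+05; f → 0.01334
Converged (Δf/f < 1%). With the final f = 0.01334: V = √(2·7.35e+05·0.0985/(0.01334·180·792)) = 8.726 m/s.
Q = V·A = 8.726·(π/4·0.0985²) = 0.0665 m³/s = 3990 L/min.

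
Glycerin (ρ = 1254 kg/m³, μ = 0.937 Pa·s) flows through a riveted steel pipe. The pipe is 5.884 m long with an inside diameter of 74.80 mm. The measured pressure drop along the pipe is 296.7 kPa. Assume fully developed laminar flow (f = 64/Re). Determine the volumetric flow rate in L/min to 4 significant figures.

Q ≈ 2481 L/min

For laminar flow, f = 64/Re with Re = ρVD/μ, so Darcy-Weisbach reduces to ΔP = 32μLV/D². Solving for V: V = ΔP·D²/(32μL) = 2.967e+05·(0.0748)²/(32·0.937·5.884) = 9.409 m/s.
Check: Re = ρVD/μ = 1254·9.409·0.0748/0.937 = 941.9 < 2300, so the laminar assumption holds.
Q = V·A = 9.409·(π/4·0.0748²) = 0.04135 m³/s = 2481 L/min.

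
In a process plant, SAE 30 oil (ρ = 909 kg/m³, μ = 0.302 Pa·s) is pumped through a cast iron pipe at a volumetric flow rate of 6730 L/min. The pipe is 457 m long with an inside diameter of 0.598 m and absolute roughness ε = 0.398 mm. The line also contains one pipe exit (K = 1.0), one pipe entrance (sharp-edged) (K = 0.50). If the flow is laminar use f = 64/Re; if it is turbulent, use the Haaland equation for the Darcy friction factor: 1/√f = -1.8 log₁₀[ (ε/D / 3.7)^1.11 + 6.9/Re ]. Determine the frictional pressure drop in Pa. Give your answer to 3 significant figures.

ΔP ≈ 5040 Pa

Q = 6730 L/min = 6730/60000 = 0.1122 m³/s.
Cross-sectional area A = πD²/4 = π(0.598)²/4 = 0.2809 m²; mean velocity V = Q/A = 0.1122/0.2809 = 0.3994 m/s.
Reynolds number Re = ρVD/μ = 909 · 0.3994 · 0.598 / 0.302 = 718.8.
Re < 2300 → laminar flow, so f = 64/Re = 64/718.8 = 0.08903 (the turbulent correlation is not needed).
Total minor-loss coefficient ΣK = 1·1 + 1·0.5 = 1.5.
ΔP = [f·L/D + ΣK]·(ρV²/2) = [0.08903·457/0.598 + 1.5]·(909·0.3994²/2) = [68.04 + 1.5]·72.49 = 5041 Pa.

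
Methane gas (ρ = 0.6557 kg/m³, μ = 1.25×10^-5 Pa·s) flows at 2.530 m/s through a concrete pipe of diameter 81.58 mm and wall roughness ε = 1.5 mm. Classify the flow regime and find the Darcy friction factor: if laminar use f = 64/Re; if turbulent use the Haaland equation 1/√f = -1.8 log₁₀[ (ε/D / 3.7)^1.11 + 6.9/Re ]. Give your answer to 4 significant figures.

f ≈ 0.05070

Re = ρVD/μ = 0.6557·2.53·0.08158/1.25e-05 = 1.083e+04.
Re > 4000 → turbulent. ε/D = 0.0015/0.08158 = 0.0184; Haaland: 1/√f = -1.8 log₁₀[0.00277 + 0.000637] = 4.441, so f = 0.0507.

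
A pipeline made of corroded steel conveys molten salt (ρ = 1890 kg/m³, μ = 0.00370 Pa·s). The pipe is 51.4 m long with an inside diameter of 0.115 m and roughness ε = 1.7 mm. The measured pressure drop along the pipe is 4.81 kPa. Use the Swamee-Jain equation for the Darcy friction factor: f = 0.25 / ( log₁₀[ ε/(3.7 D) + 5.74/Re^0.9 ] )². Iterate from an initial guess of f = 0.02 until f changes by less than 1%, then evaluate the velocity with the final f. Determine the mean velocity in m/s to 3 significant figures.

V ≈ 0.500 m/s

Rearranging Darcy-Weisbach: V = √(2·ΔP·D/(f·L·ρ)). With ε/D = 0.0017/0.115 = 0.0148, iterate starting from f = 0.02:
  f = 0.02 → V = √(2·4810·0.115/(0.02·51.4·1890)) = 0.7546 m/s; Re = ρVD/μ = 4.433e+04; f → 0.04492
  f = 0.04492 → V = 0.5035 m/s; Re = 2.958e+04; f → 0.04554
  f = 0.04554 → V = 0.5001 m/s; Re = 2.938e+04; f → 0.04555
Converged (Δf/f < 1%). With the final f = 0.04555: V = √(2·4810·0.115/(0.04555·51.4·1890)) = 0.5 m/s.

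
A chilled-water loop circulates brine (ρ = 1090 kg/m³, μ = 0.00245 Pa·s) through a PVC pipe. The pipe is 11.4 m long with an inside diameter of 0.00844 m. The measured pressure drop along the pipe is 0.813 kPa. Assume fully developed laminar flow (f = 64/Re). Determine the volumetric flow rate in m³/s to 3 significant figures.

Q ≈ 3.63×10^-6 m³/s

For laminar flow, f = 64/Re with Re = ρVD/μ, so Darcy-Weisbach reduces to ΔP = 32μLV/D². Solving for V: V = ΔP·D²/(32μL) = 813·(0.00844)²/(32·0.00245·11.4) = 0.0648 m/s.
Check: Re = ρVD/μ = 1090·0.0648·0.00844/0.00245 = 243.3 < 2300, so the laminar assumption holds.
Q = V·A = 0.0648·(π/4·0.00844²) = 3.625e-06 m³/s = 3.63×10^-6 m³/s.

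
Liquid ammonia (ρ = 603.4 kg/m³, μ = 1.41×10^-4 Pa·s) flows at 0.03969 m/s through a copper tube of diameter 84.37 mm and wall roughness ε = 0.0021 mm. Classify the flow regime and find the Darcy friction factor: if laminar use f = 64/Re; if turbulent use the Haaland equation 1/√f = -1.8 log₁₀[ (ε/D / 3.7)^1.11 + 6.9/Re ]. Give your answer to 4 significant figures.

f ≈ 0.02807

Re = ρVD/μ = 603.4·0.03969·0.08437/0.000141 = 1.433e+04.
Re > 4000 → turbulent. ε/D = 2.1e-06/0.08437 = 2.49e-05; Haaland: 1/√f = -1.8 log₁₀[1.82e-06 + 0.000481] = 5.968, so f = 0.02807.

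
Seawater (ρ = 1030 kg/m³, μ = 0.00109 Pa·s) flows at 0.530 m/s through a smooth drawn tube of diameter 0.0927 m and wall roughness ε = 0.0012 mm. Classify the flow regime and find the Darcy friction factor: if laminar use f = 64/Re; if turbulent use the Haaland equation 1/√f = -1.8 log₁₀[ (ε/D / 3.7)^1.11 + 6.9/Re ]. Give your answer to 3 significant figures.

Re = ρVD/μ = 1030·0.53·0.0927/0.00109 = 4.643e+04.
Re > 4000 → turbulent. ε/D = 1.2e-06/0.0927 = 1.29e-05; Haaland: 1/√f = -1.8 log₁₀[8.78e-07 + 0.000149] = 6.886, so f = 0.02109.

f ≈ 0.0211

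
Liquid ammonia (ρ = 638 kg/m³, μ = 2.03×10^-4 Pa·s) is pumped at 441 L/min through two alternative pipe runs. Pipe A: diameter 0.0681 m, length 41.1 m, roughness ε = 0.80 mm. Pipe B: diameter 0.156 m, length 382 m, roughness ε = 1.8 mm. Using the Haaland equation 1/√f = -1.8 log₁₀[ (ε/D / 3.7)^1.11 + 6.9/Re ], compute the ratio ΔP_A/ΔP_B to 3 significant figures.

ΔP_A/ΔP_B ≈ 6.80

Pipe A: V = Q/A = 0.00735/0.003642 = 2.018 m/s; Re = 4.319e+05; ε/D = 0.0117; Haaland → f = 0.04025; ΔP_A = f(L/D)(ρV²/2) = 3.156e+04 Pa.
Pipe B: V = Q/A = 0.00735/0.01911 = 0.3845 m/s; Re = 1.885e+05; ε/D = 0.0115; Haaland → f = 0.04016; ΔP_B = f(L/D)(ρV²/2) = 4639 Pa.
ΔP_A/ΔP_B = 3.156e+04/4639 = 6.80.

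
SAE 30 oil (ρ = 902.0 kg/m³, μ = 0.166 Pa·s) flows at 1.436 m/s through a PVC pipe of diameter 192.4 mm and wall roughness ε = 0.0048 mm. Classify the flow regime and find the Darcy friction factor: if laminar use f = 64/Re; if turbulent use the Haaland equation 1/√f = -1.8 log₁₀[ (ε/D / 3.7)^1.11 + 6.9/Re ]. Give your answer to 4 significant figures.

f ≈ 0.04263

Re = ρVD/μ = 902·1.436·0.1924/0.166 = 1501.
Re < 2300 → laminar, so f = 64/Re = 0.04263 (roughness is irrelevant in laminar flow).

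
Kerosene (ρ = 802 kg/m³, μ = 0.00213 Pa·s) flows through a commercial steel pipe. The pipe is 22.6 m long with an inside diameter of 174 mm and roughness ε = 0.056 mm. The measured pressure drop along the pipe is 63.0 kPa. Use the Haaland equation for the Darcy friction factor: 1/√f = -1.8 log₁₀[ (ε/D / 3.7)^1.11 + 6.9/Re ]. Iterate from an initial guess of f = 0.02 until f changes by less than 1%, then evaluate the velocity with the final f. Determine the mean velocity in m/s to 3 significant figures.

Rearranging Darcy-Weisbach: V = √(2·ΔP·D/(f·L·ρ)). With ε/D = 5.6e-05/0.174 = 0.000322, iterate starting from f = 0.02:
  f = 0.02 → V = √(2·6.3e+04·0.174/(0.02·22.6·802)) = 7.777 m/s; Re = ρVD/μ = 5.095e+05; f → 0.01631
  f = 0.01631 → V = 8.612 m/s; Re = 5.642e+05; f → 0.01621
Converged (Δf/f < 1%). With the final f = 0.01621: V = √(2·6.3e+04·0.174/(0.01621·22.6·802)) = 8.638 m/s.

V ≈ 8.64 m/s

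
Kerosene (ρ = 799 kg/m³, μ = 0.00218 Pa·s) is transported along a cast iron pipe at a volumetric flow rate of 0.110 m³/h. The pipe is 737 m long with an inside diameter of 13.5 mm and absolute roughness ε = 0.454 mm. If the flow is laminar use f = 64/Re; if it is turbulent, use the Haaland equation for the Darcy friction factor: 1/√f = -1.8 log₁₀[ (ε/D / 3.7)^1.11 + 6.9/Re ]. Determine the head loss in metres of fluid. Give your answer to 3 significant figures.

h_f ≈ 7.68 m

Q = 0.110 m³/h = 0.110/3600 = 3.056e-05 m³/s.
Cross-sectional area A = πD²/4 = π(0.0135)²/4 = 0.0001431 m²; mean velocity V = Q/A = 3.056e-05/0.0001431 = 0.2135 m/s.
Reynolds number Re = ρVD/μ = 799 · 0.2135 · 0.0135 / 0.00218 = 1056.
Re < 2300 → laminar flow, so f = 64/Re = 64/1056 = 0.06059 (the turbulent correlation is not needed).
Darcy-Weisbach: ΔP = f(L/D)(ρV²/2) = 0.06059·(737/0.0135)·(799·0.2135²/2) = 0.06059·5.459e+04·18.2 = 6.022e+04 Pa.
Head loss h_f = ΔP/(ρg) = 6.022e+04/(799·9.81) = 7.68 m.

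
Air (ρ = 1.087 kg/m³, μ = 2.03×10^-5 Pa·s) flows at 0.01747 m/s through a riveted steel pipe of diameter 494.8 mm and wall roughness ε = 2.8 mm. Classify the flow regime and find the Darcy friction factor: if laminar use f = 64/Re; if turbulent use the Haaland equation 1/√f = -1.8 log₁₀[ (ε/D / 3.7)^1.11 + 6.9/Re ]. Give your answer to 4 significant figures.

f ≈ 0.1383

Re = ρVD/μ = 1.087·0.01747·0.4948/2.03e-05 = 462.9.
Re < 2300 → laminar, so f = 64/Re = 0.1383 (roughness is irrelevant in laminar flow).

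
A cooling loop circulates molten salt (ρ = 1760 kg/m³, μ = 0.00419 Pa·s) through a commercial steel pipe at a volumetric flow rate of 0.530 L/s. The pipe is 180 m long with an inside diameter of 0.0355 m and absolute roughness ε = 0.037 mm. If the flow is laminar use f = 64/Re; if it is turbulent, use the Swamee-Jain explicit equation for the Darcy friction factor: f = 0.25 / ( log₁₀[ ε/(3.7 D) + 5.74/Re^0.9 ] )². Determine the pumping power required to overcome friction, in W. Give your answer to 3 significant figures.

Q = 0.530 L/s = 0.530/1000 = 0.00053 m³/s.
Cross-sectional area A = πD²/4 = π(0.0355)²/4 = 0.0009898 m²; mean velocity V = Q/A = 0.00053/0.0009898 = 0.5355 m/s.
Reynolds number Re = ρVD/μ = 1760 · 0.5355 · 0.0355 / 0.00419 = 7985.
Re > 4000 → turbulent. Relative roughness ε/D = 3.7e-05/0.0355 = 0.00104. Swamee-Jain: f = 0.25/(log₁₀[0.00104/3.7 + 5.74/7985^0.9])² = 0.25/(log₁₀[0.000282 + 0.00177])² = 0.25/(-2.689)² = 0.03458.
Darcy-Weisbach: ΔP = f(L/D)(ρV²/2) = 0.03458·(180/0.0355)·(1760·0.5355²/2) = 0.03458·5070·252.3 = 4.424e+04 Pa.
Pumping power P = QΔP = 0.00053·4.424e+04 = 23.45 W = 23.4 W.

P ≈ 23.4 W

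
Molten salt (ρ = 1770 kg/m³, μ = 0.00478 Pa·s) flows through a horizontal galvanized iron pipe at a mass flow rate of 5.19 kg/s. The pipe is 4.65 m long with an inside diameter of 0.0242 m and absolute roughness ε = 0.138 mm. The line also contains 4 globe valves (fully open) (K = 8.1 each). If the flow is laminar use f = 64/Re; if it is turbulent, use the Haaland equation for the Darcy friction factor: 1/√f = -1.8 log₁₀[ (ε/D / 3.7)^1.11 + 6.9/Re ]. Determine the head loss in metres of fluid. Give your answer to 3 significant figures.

A = πD²/4 = π(0.0242)²/4 = 0.00046 m²; mean velocity V = ṁ/(ρA) = 5.19/(1770 · 0.00046) = 6.375 m/s.
Reynolds number Re = ρVD/μ = 1770 · 6.375 · 0.0242 / 0.00478 = 5.713e+04.
Re > 4000 → turbulent. Relative roughness ε/D = 0.000138/0.0242 = 0.0057. Haaland: 1/√f = -1.8 log₁₀[(0.0057/3.7)^1.11 + 6.9/5.713e+04] = -1.8 log₁₀[0.000756 + 0.000121] = 5.503, so f = 0.03302.
Total minor-loss coefficient ΣK = 4·8.1 = 32.4.
ΔP = [f·L/D + ΣK]·(ρV²/2) = [0.03302·4.65/0.0242 + 32.4]·(1770·6.375²/2) = [6.346 + 32.4]·3.597e+04 = 1.394e+06 Pa.
Head loss h_f = ΔP/(ρg) = 1.394e+06/(1770·9.81) = 80.3 m.

h_f ≈ 80.3 m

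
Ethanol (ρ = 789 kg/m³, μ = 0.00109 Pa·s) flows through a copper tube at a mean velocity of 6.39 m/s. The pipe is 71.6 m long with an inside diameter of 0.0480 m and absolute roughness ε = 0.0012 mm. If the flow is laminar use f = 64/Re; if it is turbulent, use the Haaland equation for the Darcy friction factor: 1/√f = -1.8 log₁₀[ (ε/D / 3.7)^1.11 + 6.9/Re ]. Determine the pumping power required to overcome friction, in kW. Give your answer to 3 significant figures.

Reynolds number Re = ρVD/μ = 789 · 6.39 · 0.048 / 0.00109 = 2.22e+05.
Re > 4000 → turbulent. Relative roughness ε/D = 1.2e-06/0.048 = 2.5e-05. Haaland: 1/√f = -1.8 log₁₀[(2.5e-05/3.7)^1.11 + 6.9/2.22e+05] = -1.8 log₁₀[1.82e-06 + 3.11e-05] = 8.069, so f = 0.01536.
Darcy-Weisbach: ΔP = f(L/D)(ρV²/2) = 0.01536·(71.6/0.048)·(789·6.39²/2) = 0.01536·1492·1.611e+04 = 3.69e+05 Pa.
Q = V·A = 6.39·0.00181 = 0.01156 m³/s.
Pumping power P = QΔP = 0.01156·3.69e+05 = 4267 W = 4.27 kW.

P ≈ 4.27 kW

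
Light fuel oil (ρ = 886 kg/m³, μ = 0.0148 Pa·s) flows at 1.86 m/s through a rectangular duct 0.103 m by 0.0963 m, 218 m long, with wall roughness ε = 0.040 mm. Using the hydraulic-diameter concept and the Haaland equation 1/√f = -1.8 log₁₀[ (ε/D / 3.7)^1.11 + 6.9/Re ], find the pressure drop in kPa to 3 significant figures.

Hydraulic diameter D_h = 4A/P = 4·(0.103·0.0963)/(2·(0.103+0.0963)) = 0.03968/0.3986 = 0.09954 m.
Re = ρVD_h/μ = 886·1.86·0.09954/0.0148 = 1.108e+04.
ε/D_h = 4e-05/0.09954 = 0.000402; Haaland gives 1/√f = -1.8 log₁₀[3.98e-05+0.000623] = 5.722, so f = 0.03054.
ΔP = f(L/D_h)(ρV²/2) = 0.03054·218/0.09954·1533 = 1.025e+05 Pa.
ΔP = 103 kPa.

ΔP ≈ 103 kPa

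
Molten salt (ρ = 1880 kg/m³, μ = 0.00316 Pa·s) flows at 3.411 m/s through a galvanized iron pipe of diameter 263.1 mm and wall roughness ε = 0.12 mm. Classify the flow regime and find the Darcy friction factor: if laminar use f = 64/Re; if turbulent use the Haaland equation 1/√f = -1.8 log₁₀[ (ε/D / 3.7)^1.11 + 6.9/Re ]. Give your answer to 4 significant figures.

Re = ρVD/μ = 1880·3.411·0.2631/0.00316 = 5.339e+05.
Re > 4000 → turbulent. ε/D = 0.00012/0.2631 = 0.000456; Haaland: 1/√f = -1.8 log₁₀[4.58e-05 + 1.29e-05] = 7.616, so f = 0.01724.

f ≈ 0.01724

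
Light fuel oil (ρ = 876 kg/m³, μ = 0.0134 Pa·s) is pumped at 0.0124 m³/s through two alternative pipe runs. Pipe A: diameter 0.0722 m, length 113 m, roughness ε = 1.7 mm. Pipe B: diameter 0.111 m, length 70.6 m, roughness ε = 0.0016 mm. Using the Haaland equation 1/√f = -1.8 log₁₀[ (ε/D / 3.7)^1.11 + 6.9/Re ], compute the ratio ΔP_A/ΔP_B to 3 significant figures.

Pipe A: V = Q/A = 0.0124/0.004094 = 3.029 m/s; Re = 1.43e+04; ε/D = 0.0235; Haaland → f = 0.05431; ΔP_A = f(L/D)(ρV²/2) = 3.415e+05 Pa.
Pipe B: V = Q/A = 0.0124/0.009677 = 1.281 m/s; Re = 9298; ε/D = 1.44e-05; Haaland → f = 0.03152; ΔP_B = f(L/D)(ρV²/2) = 1.442e+04 Pa.
ΔP_A/ΔP_B = 3.415e+05/1.442e+04 = 23.7.

ΔP_A/ΔP_B ≈ 23.7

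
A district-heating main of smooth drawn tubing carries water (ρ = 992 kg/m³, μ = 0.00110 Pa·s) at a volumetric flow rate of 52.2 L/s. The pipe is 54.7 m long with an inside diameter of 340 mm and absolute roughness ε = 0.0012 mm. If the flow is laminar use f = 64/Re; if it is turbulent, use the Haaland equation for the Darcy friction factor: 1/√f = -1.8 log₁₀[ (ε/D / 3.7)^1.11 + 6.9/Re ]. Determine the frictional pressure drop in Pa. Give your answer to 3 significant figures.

ΔP ≈ 420 Pa

Q = 52.2 L/s = 52.2/1000 = 0.0522 m³/s.
Cross-sectional area A = πD²/4 = π(0.34)²/4 = 0.09079 m²; mean velocity V = Q/A = 0.0522/0.09079 = 0.5749 m/s.
Reynolds number Re = ρVD/μ = 992 · 0.5749 · 0.34 / 0.0011 = 1.763e+05.
Re > 4000 → turbulent. Relative roughness ε/D = 1.2e-06/0.34 = 3.53e-06. Haaland: 1/√f = -1.8 log₁₀[(3.53e-06/3.7)^1.11 + 6.9/1.763e+05] = -1.8 log₁₀[2.08e-07 + 3.91e-05] = 7.929, so f = 0.01591.
Darcy-Weisbach: ΔP = f(L/D)(ρV²/2) = 0.01591·(54.7/0.34)·(992·0.5749²/2) = 0.01591·160.9·164 = 419.6 Pa.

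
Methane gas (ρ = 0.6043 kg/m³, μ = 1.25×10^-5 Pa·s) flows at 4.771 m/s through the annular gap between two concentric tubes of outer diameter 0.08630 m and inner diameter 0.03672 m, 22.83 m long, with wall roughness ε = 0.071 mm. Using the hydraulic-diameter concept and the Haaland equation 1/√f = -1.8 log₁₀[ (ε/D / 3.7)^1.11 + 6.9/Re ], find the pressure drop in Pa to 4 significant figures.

Hydraulic diameter D_h = 4A/P = D_o - D_i = 0.0863 - 0.03672 = 0.04958 m.
Re = ρVD_h/μ = 0.6043·4.771·0.04958/1.25e-05 = 1.144e+04.
ε/D_h = 7.1e-05/0.04958 = 0.00143; Haaland gives 1/√f = -1.8 log₁₀[0.000163+0.000603] = 5.608, so f = 0.0318.
ΔP = f(L/D_h)(ρV²/2) = 0.0318·22.83/0.04958·6.878 = 100.7 Pa.

ΔP ≈ 100.7 Pa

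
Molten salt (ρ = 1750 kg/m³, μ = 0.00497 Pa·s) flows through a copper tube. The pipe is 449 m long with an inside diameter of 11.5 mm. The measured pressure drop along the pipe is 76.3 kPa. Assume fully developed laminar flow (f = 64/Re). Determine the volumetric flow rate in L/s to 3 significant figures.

For laminar flow, f = 64/Re with Re = ρVD/μ, so Darcy-Weisbach reduces to ΔP = 32μLV/D². Solving for V: V = ΔP·D²/(32μL) = 7.63e+04·(0.0115)²/(32·0.00497·449) = 0.1413 m/s.
Check: Re = ρVD/μ = 1750·0.1413·0.0115/0.00497 = 572.2 < 2300, so the laminar assumption holds.
Q = V·A = 0.1413·(π/4·0.0115²) = 1.468e-05 m³/s = 0.0147 L/s.

Q ≈ 0.0147 L/s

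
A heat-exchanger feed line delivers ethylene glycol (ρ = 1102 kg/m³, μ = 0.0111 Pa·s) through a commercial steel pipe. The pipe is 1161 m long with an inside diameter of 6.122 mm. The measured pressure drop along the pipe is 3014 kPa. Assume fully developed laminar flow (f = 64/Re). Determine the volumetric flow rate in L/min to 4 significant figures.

For laminar flow, f = 64/Re with Re = ρVD/μ, so Darcy-Weisbach reduces to ΔP = 32μLV/D². Solving for V: V = ΔP·D²/(32μL) = 3.014e+06·(0.006122)²/(32·0.0111·1161) = 0.2739 m/s.
Check: Re = ρVD/μ = 1102·0.2739·0.006122/0.0111 = 166.5 < 2300, so the laminar assumption holds.
Q = V·A = 0.2739·(π/4·0.006122²) = 8.063e-06 m³/s = 0.4838 L/min.

Q ≈ 0.4838 L/min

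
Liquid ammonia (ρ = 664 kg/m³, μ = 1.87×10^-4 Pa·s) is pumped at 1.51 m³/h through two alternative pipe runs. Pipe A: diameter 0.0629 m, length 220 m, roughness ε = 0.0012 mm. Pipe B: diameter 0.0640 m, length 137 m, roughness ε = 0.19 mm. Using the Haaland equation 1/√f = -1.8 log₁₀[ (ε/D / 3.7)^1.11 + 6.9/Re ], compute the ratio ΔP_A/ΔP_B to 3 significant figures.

ΔP_A/ΔP_B ≈ 1.37

Pipe A: V = Q/A = 0.0004194/0.003107 = 0.135 m/s; Re = 3.015e+04; ε/D = 1.91e-05; Haaland → f = 0.02332; ΔP_A = f(L/D)(ρV²/2) = 493.4 Pa.
Pipe B: V = Q/A = 0.0004194/0.003217 = 0.1304 m/s; Re = 2.963e+04; ε/D = 0.00297; Haaland → f = 0.02972; ΔP_B = f(L/D)(ρV²/2) = 359.1 Pa.
ΔP_A/ΔP_B = 493.4/359.1 = 1.37.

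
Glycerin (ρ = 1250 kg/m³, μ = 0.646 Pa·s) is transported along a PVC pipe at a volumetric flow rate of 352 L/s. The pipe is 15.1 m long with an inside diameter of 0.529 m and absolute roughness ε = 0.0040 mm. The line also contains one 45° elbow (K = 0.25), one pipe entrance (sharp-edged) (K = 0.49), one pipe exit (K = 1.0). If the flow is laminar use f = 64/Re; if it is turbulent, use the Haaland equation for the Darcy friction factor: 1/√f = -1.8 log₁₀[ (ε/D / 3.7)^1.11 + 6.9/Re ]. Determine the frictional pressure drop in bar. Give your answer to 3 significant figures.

Q = 352 L/s = 352/1000 = 0.352 m³/s.
Cross-sectional area A = πD²/4 = π(0.529)²/4 = 0.2198 m²; mean velocity V = Q/A = 0.352/0.2198 = 1.602 m/s.
Reynolds number Re = ρVD/μ = 1250 · 1.602 · 0.529 / 0.646 = 1639.
Re < 2300 → laminar flow, so f = 64/Re = 64/1639 = 0.03904 (the turbulent correlation is not needed).
Total minor-loss coefficient ΣK = 1·0.25 + 1·0.49 + 1·1 = 1.74.
ΔP = [f·L/D + ΣK]·(ρV²/2) = [0.03904·15.1/0.529 + 1.74]·(1250·1.602²/2) = [1.114 + 1.74]·1603 = 4576 Pa.
ΔP = 4576 Pa = 0.0458 bar.

ΔP ≈ 0.0458 bar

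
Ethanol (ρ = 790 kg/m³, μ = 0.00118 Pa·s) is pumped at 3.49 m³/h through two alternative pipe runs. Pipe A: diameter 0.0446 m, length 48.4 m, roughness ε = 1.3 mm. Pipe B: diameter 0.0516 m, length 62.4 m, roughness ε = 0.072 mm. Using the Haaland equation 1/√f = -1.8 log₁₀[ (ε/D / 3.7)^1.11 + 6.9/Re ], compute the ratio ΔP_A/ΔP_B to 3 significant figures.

ΔP_A/ΔP_B ≈ 3.17

Pipe A: V = Q/A = 0.0009694/0.001562 = 0.6205 m/s; Re = 1.853e+04; ε/D = 0.0291; Haaland → f = 0.05828; ΔP_A = f(L/D)(ρV²/2) = 9619 Pa.
Pipe B: V = Q/A = 0.0009694/0.002091 = 0.4636 m/s; Re = 1.602e+04; ε/D = 0.0014; Haaland → f = 0.02959; ΔP_B = f(L/D)(ρV²/2) = 3038 Pa.
ΔP_A/ΔP_B = 9619/3038 = 3.17.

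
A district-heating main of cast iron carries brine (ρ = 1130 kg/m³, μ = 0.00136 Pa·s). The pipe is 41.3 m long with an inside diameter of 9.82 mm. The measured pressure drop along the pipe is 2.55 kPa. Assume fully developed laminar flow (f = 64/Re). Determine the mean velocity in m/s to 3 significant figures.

V ≈ 0.137 m/s

For laminar flow, f = 64/Re with Re = ρVD/μ, so Darcy-Weisbach reduces to ΔP = 32μLV/D². Solving for V: V = ΔP·D²/(32μL) = 2550·(0.00982)²/(32·0.00136·41.3) = 0.1368 m/s.
Check: Re = ρVD/μ = 1130·0.1368·0.00982/0.00136 = 1116 < 2300, so the laminar assumption holds.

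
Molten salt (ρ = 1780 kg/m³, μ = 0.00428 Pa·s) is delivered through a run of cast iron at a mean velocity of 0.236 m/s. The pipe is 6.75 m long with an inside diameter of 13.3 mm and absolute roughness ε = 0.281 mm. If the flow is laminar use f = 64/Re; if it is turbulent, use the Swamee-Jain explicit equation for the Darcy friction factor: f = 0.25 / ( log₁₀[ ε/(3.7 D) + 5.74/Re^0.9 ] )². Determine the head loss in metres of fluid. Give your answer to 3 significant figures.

h_f ≈ 0.0706 m

Reynolds number Re = ρVD/μ = 1780 · 0.236 · 0.0133 / 0.00428 = 1305.
Re < 2300 → laminar flow, so f = 64/Re = 64/1305 = 0.04903 (the turbulent correlation is not needed).
Darcy-Weisbach: ΔP = f(L/D)(ρV²/2) = 0.04903·(6.75/0.0133)·(1780·0.236²/2) = 0.04903·507.5·49.57 = 1233 Pa.
Head loss h_f = ΔP/(ρg) = 1233/(1780·9.81) = 0.0706 m.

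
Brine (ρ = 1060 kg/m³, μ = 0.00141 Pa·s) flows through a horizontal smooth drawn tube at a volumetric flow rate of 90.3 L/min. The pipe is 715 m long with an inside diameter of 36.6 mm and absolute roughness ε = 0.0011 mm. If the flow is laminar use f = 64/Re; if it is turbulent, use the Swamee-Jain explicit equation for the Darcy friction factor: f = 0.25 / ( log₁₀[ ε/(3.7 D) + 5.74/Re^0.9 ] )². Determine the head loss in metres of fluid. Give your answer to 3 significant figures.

Q = 90.3 L/min = 90.3/60000 = 0.001505 m³/s.
Cross-sectional area A = πD²/4 = π(0.0366)²/4 = 0.001052 m²; mean velocity V = Q/A = 0.001505/0.001052 = 1.43 m/s.
Reynolds number Re = ρVD/μ = 1060 · 1.43 · 0.0366 / 0.00141 = 3.936e+04.
Re > 4000 → turbulent. Relative roughness ε/D = 1.1e-06/0.0366 = 3.01e-05. Swamee-Jain: f = 0.25/(log₁₀[3.01e-05/3.7 + 5.74/3.936e+04^0.9])² = 0.25/(log₁₀[8.12e-06 + 0.00042])² = 0.25/(-3.368)² = 0.02204.
Darcy-Weisbach: ΔP = f(L/D)(ρV²/2) = 0.02204·(715/0.0366)·(1060·1.43²/2) = 0.02204·1.954e+04·1085 = 4.669e+05 Pa.
Head loss h_f = ΔP/(ρg) = 4.669e+05/(1060·9.81) = 44.9 m.

h_f ≈ 44.9 m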